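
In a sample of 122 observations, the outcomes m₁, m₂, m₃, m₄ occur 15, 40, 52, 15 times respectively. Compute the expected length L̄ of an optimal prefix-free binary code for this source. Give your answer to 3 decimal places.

Probabilities are the counts divided by 122.
Repeatedly combine the two least-probable nodes; the expected code length is the sum of the merged weights.
merge 15/122 + 15/122 → 15/61
merge 15/61 + 20/61 → 35/61
merge 26/61 + 35/61 → 1
L = 15/61 + 35/61 + 1 = 111/61 ≈ 1.820 bits/symbol.

1.820 bits/symbol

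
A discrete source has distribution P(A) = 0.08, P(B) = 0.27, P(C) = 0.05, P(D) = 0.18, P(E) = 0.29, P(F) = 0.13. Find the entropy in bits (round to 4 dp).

2.3635 bits

H = −Σ pᵢ log₂ pᵢ.
−0.08·log₂(0.08) = 0.2915
−0.27·log₂(0.27) = 0.5100
−0.05·log₂(0.05) = 0.2161
−0.18·log₂(0.18) = 0.4453
−0.29·log₂(0.29) = 0.5179
−0.13·log₂(0.13) = 0.3826
Sum ≈ 2.3635 → 2.3635 bits.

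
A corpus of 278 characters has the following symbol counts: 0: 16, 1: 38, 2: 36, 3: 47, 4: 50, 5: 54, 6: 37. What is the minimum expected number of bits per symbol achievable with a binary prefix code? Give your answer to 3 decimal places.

2.806 bits/symbol

Probabilities are the counts divided by 278.
Repeatedly combine the two least-probable nodes; the expected code length is the sum of the merged weights.
merge 8/139 + 18/139 → 26/139
merge 37/278 + 19/139 → 75/278
merge 47/278 + 25/139 → 97/278
merge 26/139 + 27/139 → 53/139
merge 75/278 + 97/278 → 86/139
merge 53/139 + 86/139 → 1
L = 26/139 + 75/278 + 97/278 + 53/139 + 86/139 + 1 = 390/139 ≈ 2.806 bits/symbol.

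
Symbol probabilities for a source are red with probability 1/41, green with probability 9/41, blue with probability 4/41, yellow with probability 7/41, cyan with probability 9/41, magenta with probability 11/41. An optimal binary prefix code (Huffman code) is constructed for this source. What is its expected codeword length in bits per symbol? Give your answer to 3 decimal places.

Repeatedly combine the two least-probable nodes; the expected code length is the sum of the merged weights.
merge 1/41 + 4/41 → 5/41
merge 5/41 + 7/41 → 12/41
merge 9/41 + 9/41 → 18/41
merge 11/41 + 12/41 → 23/41
merge 18/41 + 23/41 → 1
L = 5/41 + 12/41 + 18/41 + 23/41 + 1 = 99/41 ≈ 2.415 bits/symbol.

2.415 bits/symbol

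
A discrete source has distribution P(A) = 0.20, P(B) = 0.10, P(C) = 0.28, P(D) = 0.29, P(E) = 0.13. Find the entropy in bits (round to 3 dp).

2.211 bits

H = −Σ pᵢ log₂ pᵢ.
−0.20·log₂(0.20) = 0.4644
−0.10·log₂(0.10) = 0.3322
−0.28·log₂(0.28) = 0.5142
−0.29·log₂(0.29) = 0.5179
−0.13·log₂(0.13) = 0.3826
Sum ≈ 2.2113 → 2.211 bits.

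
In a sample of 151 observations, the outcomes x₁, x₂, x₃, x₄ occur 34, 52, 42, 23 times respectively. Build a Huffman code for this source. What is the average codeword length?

Probabilities are the counts divided by 151.
Repeatedly combine the two least-probable nodes; the expected code length is the sum of the merged weights.
merge 23/151 + 34/151 → 57/151
merge 42/151 + 52/151 → 94/151
merge 57/151 + 94/151 → 1
L = 57/151 + 94/151 + 1 = 2 bits/symbol.

2 bits/symbol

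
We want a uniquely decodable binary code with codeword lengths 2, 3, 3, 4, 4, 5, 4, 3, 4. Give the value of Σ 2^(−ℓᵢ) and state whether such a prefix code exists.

0.90625; yes

With common denominator 2^5 = 32: Σ 2^(−ℓᵢ) = 8/32 + 4/32 + 4/32 + 2/32 + 2/32 + 1/32 + 2/32 + 4/32 + 2/32 = 29/32 = 0.90625.
Kraft's inequality requires Σ ≤ 1; here Σ = 0.90625 ≤ 1, so such a prefix code exists.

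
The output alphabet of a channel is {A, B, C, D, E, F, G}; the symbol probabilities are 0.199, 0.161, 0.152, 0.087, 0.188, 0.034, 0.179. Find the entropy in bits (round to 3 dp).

2.671 bits

H = −Σ pᵢ log₂ pᵢ.
−0.199·log₂(0.199) = 0.4635
−0.161·log₂(0.161) = 0.4242
−0.152·log₂(0.152) = 0.4131
−0.087·log₂(0.087) = 0.3065
−0.188·log₂(0.188) = 0.4533
−0.034·log₂(0.034) = 0.1659
−0.179·log₂(0.179) = 0.4443
Sum ≈ 2.6708 → 2.671 bits.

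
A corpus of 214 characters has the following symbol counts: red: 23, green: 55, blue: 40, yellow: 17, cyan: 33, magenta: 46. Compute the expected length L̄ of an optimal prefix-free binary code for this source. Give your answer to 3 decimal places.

2.528 bits/symbol

Probabilities are the counts divided by 214.
Repeatedly combine the two least-probable nodes; the expected code length is the sum of the merged weights.
merge 17/214 + 23/214 → 20/107
merge 33/214 + 20/107 → 73/214
merge 20/107 + 23/107 → 43/107
merge 55/214 + 73/214 → 64/107
merge 43/107 + 64/107 → 1
L = 20/107 + 73/214 + 43/107 + 64/107 + 1 = 541/214 ≈ 2.528 bits/symbol.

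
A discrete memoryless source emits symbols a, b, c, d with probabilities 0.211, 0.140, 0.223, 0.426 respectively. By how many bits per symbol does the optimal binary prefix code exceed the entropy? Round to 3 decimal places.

0.047 bits

Entropy H = −Σ p log₂ p ≈ 1.8779 bits.
Huffman merges: 7/50+211/1000→351/1000; 223/1000+351/1000→287/500; 213/500+287/500→1. L = 77/40 ≈ 1.9250.
L − H = 1.9250 − 1.8779 = 0.047 bits.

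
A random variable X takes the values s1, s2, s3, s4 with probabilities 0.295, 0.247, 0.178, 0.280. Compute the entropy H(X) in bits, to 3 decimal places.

H = −Σ pᵢ log₂ pᵢ.
−0.295·log₂(0.295) = 0.5196
−0.247·log₂(0.247) = 0.4983
−0.178·log₂(0.178) = 0.4432
−0.280·log₂(0.280) = 0.5142
Sum ≈ 1.9753 → 1.975 bits.

1.975 bits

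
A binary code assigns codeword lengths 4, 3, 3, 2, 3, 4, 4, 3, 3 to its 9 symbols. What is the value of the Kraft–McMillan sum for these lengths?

With common denominator 2^4 = 16: Σ 2^(−ℓᵢ) = 1/16 + 2/16 + 2/16 + 4/16 + 2/16 + 1/16 + 1/16 + 2/16 + 2/16 = 17/16 = 1.0625.

1.0625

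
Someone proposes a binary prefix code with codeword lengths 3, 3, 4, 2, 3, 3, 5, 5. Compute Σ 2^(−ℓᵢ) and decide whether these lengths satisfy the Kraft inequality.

With common denominator 2^5 = 32: Σ 2^(−ℓᵢ) = 4/32 + 4/32 + 2/32 + 8/32 + 4/32 + 4/32 + 1/32 + 1/32 = 28/32 = 0.875.
Kraft's inequality requires Σ ≤ 1; here Σ = 0.875 ≤ 1, so such a prefix code exists.

0.875; yes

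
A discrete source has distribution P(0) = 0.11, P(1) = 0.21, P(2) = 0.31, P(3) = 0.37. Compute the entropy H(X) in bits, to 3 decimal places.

H = −Σ pᵢ log₂ pᵢ.
−0.11·log₂(0.11) = 0.3503
−0.21·log₂(0.21) = 0.4728
−0.31·log₂(0.31) = 0.5238
−0.37·log₂(0.37) = 0.5307
Sum ≈ 1.8776 → 1.878 bits.

1.878 bits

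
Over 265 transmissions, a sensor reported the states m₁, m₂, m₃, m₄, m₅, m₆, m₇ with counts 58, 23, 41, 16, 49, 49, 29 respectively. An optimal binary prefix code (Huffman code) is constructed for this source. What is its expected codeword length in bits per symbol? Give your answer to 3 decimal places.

Probabilities are the counts divided by 265.
Repeatedly combine the two least-probable nodes; the expected code length is the sum of the merged weights.
merge 16/265 + 23/265 → 39/265
merge 29/265 + 39/265 → 68/265
merge 41/265 + 49/265 → 18/53
merge 49/265 + 58/265 → 107/265
merge 68/265 + 18/53 → 158/265
merge 107/265 + 158/265 → 1
L = 39/265 + 68/265 + 18/53 + 107/265 + 158/265 + 1 = 727/265 ≈ 2.743 bits/symbol.

2.743 bits/symbol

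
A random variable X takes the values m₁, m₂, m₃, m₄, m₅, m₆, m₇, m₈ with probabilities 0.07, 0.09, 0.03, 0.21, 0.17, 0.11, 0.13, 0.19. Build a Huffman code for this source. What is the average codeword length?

2.89 bits/symbol

Repeatedly combine the two least-probable nodes; the expected code length is the sum of the merged weights.
merge 3/100 + 7/100 → 1/10
merge 9/100 + 1/10 → 19/100
merge 11/100 + 13/100 → 6/25
merge 17/100 + 19/100 → 9/25
merge 19/100 + 21/100 → 2/5
merge 6/25 + 9/25 → 3/5
merge 2/5 + 3/5 → 1
L = 1/10 + 19/100 + 6/25 + 9/25 + 2/5 + 3/5 + 1 = 289/100 = 2.89 bits/symbol.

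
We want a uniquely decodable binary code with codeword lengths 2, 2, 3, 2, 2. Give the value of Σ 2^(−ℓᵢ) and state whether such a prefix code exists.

With common denominator 2^3 = 8: Σ 2^(−ℓᵢ) = 2/8 + 2/8 + 1/8 + 2/8 + 2/8 = 9/8 = 1.125.
Kraft's inequality requires Σ ≤ 1; here Σ = 1.125 > 1, so no such prefix code exists.

1.125; no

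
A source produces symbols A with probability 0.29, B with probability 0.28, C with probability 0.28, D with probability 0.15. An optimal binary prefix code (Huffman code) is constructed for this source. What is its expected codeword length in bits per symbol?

Repeatedly combine the two least-probable nodes; the expected code length is the sum of the merged weights.
merge 3/20 + 7/25 → 43/100
merge 7/25 + 29/100 → 57/100
merge 43/100 + 57/100 → 1
L = 43/100 + 57/100 + 1 = 2 bits/symbol.

2 bits/symbol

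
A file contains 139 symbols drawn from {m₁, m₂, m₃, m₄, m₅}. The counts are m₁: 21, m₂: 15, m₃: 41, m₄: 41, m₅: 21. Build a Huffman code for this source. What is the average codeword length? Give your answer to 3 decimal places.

2.259 bits/symbol

Probabilities are the counts divided by 139.
Repeatedly combine the two least-probable nodes; the expected code length is the sum of the merged weights.
merge 15/139 + 21/139 → 36/139
merge 21/139 + 36/139 → 57/139
merge 41/139 + 41/139 → 82/139
merge 57/139 + 82/139 → 1
L = 36/139 + 57/139 + 82/139 + 1 = 314/139 ≈ 2.259 bits/symbol.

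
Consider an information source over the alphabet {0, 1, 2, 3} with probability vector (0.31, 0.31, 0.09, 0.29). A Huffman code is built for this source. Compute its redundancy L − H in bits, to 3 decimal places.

Entropy H = −Σ p log₂ p ≈ 1.8781 bits.
Huffman merges: 9/100+29/100→19/50; 31/100+31/100→31/50; 19/50+31/50→1. L = 2 ≈ 2.0000.
L − H = 2.0000 − 1.8781 = 0.122 bits.

0.122 bits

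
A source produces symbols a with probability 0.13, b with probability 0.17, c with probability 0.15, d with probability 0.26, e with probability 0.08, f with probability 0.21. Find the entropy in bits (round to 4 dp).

H = −Σ pᵢ log₂ pᵢ.
−0.13·log₂(0.13) = 0.3826
−0.17·log₂(0.17) = 0.4346
−0.15·log₂(0.15) = 0.4105
−0.26·log₂(0.26) = 0.5053
−0.08·log₂(0.08) = 0.2915
−0.21·log₂(0.21) = 0.4728
Sum ≈ 2.4974 → 2.4974 bits.

2.4974 bits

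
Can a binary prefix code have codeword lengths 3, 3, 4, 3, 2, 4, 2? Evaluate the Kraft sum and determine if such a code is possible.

1; yes

With common denominator 2^4 = 16: Σ 2^(−ℓᵢ) = 2/16 + 2/16 + 1/16 + 2/16 + 4/16 + 1/16 + 4/16 = 16/16 = 1.
Kraft's inequality requires Σ ≤ 1; here Σ = 1 ≤ 1, so such a prefix code exists.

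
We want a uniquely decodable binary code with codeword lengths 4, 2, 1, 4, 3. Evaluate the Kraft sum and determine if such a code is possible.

With common denominator 2^4 = 16: Σ 2^(−ℓᵢ) = 1/16 + 4/16 + 8/16 + 1/16 + 2/16 = 16/16 = 1.
Kraft's inequality requires Σ ≤ 1; here Σ = 1 ≤ 1, so such a prefix code exists.

1; yes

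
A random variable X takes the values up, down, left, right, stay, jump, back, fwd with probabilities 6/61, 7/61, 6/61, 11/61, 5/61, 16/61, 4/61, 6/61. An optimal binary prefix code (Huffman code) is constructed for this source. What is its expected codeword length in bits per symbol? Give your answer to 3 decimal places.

Repeatedly combine the two least-probable nodes; the expected code length is the sum of the merged weights.
merge 4/61 + 5/61 → 9/61
merge 6/61 + 6/61 → 12/61
merge 6/61 + 7/61 → 13/61
merge 9/61 + 11/61 → 20/61
merge 12/61 + 13/61 → 25/61
merge 16/61 + 20/61 → 36/61
merge 25/61 + 36/61 → 1
L = 9/61 + 12/61 + 13/61 + 20/61 + 25/61 + 36/61 + 1 = 176/61 ≈ 2.885 bits/symbol.

2.885 bits/symbol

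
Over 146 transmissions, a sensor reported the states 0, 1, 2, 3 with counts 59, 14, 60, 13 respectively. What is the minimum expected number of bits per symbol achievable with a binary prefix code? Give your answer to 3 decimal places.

Probabilities are the counts divided by 146.
Repeatedly combine the two least-probable nodes; the expected code length is the sum of the merged weights.
merge 13/146 + 7/73 → 27/146
merge 27/146 + 59/146 → 43/73
merge 30/73 + 43/73 → 1
L = 27/146 + 43/73 + 1 = 259/146 ≈ 1.774 bits/symbol.

1.774 bits/symbol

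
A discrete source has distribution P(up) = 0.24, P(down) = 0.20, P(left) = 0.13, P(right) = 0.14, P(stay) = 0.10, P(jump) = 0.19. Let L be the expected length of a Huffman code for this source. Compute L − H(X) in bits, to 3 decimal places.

Entropy H = −Σ p log₂ p ≈ 2.5257 bits.
Huffman merges: 1/10+13/100→23/100; 7/50+19/100→33/100; 1/5+23/100→43/100; 6/25+33/100→57/100; 43/100+57/100→1. L = 64/25 ≈ 2.5600.
L − H = 2.5600 − 2.5257 = 0.034 bits.

0.034 bits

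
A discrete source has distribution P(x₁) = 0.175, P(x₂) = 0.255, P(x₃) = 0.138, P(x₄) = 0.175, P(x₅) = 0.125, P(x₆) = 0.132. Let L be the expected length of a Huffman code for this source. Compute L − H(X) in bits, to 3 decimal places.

0.032 bits

Entropy H = −Σ p log₂ p ≈ 2.5377 bits.
Huffman merges: 1/8+33/250→257/1000; 69/500+7/40→313/1000; 7/40+51/200→43/100; 257/1000+313/1000→57/100; 43/100+57/100→1. L = 257/100 ≈ 2.5700.
L − H = 2.5700 − 2.5377 = 0.032 bits.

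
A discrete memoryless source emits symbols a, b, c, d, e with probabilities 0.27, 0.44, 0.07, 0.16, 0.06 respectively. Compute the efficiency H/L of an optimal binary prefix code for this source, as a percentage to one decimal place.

Entropy H = −Σ p log₂ p ≈ 1.9663 bits.
Huffman merges: 3/50+7/100→13/100; 13/100+4/25→29/100; 27/100+29/100→14/25; 11/25+14/25→1. L = 99/50 ≈ 1.9800.
Efficiency = H/L = 1.9663/1.9800 = 99.3%.

99.3%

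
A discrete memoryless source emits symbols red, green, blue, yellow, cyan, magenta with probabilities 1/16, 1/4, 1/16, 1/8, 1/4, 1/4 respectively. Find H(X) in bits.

Each probability is a power of 1/2, so log₂(1/p) is an integer.
H = Σ p·log₂(1/p) = 1/16·4 + 1/4·2 + 1/16·4 + 1/8·3 + 1/4·2 + 1/4·2 = 2.375 bits.

2.375 bits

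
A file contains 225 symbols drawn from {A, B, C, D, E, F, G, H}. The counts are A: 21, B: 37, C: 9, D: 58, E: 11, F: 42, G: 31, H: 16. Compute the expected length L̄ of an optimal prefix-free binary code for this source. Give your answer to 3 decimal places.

Probabilities are the counts divided by 225.
Repeatedly combine the two least-probable nodes; the expected code length is the sum of the merged weights.
merge 1/25 + 11/225 → 4/45
merge 16/225 + 4/45 → 4/25
merge 7/75 + 31/225 → 52/225
merge 4/25 + 37/225 → 73/225
merge 14/75 + 52/225 → 94/225
merge 58/225 + 73/225 → 131/225
merge 94/225 + 131/225 → 1
L = 4/45 + 4/25 + 52/225 + 73/225 + 94/225 + 131/225 + 1 = 631/225 ≈ 2.804 bits/symbol.

2.804 bits/symbol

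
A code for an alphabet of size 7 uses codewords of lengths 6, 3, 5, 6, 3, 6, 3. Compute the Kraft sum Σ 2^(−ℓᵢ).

0.453125

With common denominator 2^6 = 64: Σ 2^(−ℓᵢ) = 1/64 + 8/64 + 2/64 + 1/64 + 8/64 + 1/64 + 8/64 = 29/64 = 0.453125.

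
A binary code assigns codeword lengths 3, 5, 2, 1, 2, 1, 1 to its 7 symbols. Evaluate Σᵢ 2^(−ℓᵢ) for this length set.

With common denominator 2^5 = 32: Σ 2^(−ℓᵢ) = 4/32 + 1/32 + 8/32 + 16/32 + 8/32 + 16/32 + 16/32 = 69/32 = 2.15625.

2.15625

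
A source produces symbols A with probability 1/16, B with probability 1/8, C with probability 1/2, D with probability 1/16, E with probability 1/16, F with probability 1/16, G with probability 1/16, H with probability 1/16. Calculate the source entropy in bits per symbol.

2.375 bits

Each probability is a power of 1/2, so log₂(1/p) is an integer.
H = Σ p·log₂(1/p) = 1/16·4 + 1/8·3 + 1/2·1 + 1/16·4 + 1/16·4 + 1/16·4 + 1/16·4 + 1/16·4 = 2.375 bits.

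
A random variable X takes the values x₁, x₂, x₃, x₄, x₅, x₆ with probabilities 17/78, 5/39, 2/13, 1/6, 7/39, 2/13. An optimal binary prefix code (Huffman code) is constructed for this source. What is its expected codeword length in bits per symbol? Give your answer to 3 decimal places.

Repeatedly combine the two least-probable nodes; the expected code length is the sum of the merged weights.
merge 5/39 + 2/13 → 11/39
merge 2/13 + 1/6 → 25/78
merge 7/39 + 17/78 → 31/78
merge 11/39 + 25/78 → 47/78
merge 31/78 + 47/78 → 1
L = 11/39 + 25/78 + 31/78 + 47/78 + 1 = 203/78 ≈ 2.603 bits/symbol.

2.603 bits/symbol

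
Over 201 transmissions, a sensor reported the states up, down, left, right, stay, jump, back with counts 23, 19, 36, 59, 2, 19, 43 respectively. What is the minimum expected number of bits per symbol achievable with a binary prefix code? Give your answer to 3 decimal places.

2.597 bits/symbol

Probabilities are the counts divided by 201.
Repeatedly combine the two least-probable nodes; the expected code length is the sum of the merged weights.
merge 2/201 + 19/201 → 7/67
merge 19/201 + 7/67 → 40/201
merge 23/201 + 12/67 → 59/201
merge 40/201 + 43/201 → 83/201
merge 59/201 + 59/201 → 118/201
merge 83/201 + 118/201 → 1
L = 7/67 + 40/201 + 59/201 + 83/201 + 118/201 + 1 = 174/67 ≈ 2.597 bits/symbol.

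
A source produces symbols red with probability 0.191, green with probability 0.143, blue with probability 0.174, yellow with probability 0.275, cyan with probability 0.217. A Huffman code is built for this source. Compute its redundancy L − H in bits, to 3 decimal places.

0.030 bits

Entropy H = −Σ p log₂ p ≈ 2.2869 bits.
Huffman merges: 143/1000+87/500→317/1000; 191/1000+217/1000→51/125; 11/40+317/1000→74/125; 51/125+74/125→1. L = 2317/1000 ≈ 2.3170.
L − H = 2.3170 − 2.2869 = 0.030 bits.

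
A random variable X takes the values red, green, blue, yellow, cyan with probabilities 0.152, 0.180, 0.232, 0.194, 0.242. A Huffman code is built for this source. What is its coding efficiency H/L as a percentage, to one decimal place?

98.7%

Entropy H = −Σ p log₂ p ≈ 2.3018 bits.
Huffman merges: 19/125+9/50→83/250; 97/500+29/125→213/500; 121/500+83/250→287/500; 213/500+287/500→1. L = 583/250 ≈ 2.3320.
Efficiency = H/L = 2.3018/2.3320 = 98.7%.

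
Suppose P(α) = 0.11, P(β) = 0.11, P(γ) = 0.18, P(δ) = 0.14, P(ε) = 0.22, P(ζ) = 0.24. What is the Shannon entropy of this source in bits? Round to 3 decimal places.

H = −Σ pᵢ log₂ pᵢ.
−0.11·log₂(0.11) = 0.3503
−0.11·log₂(0.11) = 0.3503
−0.18·log₂(0.18) = 0.4453
−0.14·log₂(0.14) = 0.3971
−0.22·log₂(0.22) = 0.4806
−0.24·log₂(0.24) = 0.4941
Sum ≈ 2.5177 → 2.518 bits.

2.518 bits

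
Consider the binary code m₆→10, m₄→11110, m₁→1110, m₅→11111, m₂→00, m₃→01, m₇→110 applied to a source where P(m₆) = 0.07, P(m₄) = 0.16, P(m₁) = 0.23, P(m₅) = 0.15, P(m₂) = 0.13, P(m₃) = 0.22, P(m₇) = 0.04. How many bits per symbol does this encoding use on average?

L̄ = Σ pᵢ·ℓᵢ = 0.07·2 + 0.16·5 + 0.23·4 + 0.15·5 + 0.13·2 + 0.22·2 + 0.04·3 = 3.43 bits/symbol.

3.43 bits/symbol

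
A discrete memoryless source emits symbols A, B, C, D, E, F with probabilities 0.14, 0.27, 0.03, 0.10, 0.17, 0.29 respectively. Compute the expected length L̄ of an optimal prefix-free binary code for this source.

2.4 bits/symbol

Repeatedly combine the two least-probable nodes; the expected code length is the sum of the merged weights.
merge 3/100 + 1/10 → 13/100
merge 13/100 + 7/50 → 27/100
merge 17/100 + 27/100 → 11/25
merge 27/100 + 29/100 → 14/25
merge 11/25 + 14/25 → 1
L = 13/100 + 27/100 + 11/25 + 14/25 + 1 = 12/5 = 2.4 bits/symbol.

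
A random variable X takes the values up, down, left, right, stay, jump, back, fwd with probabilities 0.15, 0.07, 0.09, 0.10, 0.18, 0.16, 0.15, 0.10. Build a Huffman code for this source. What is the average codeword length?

2.98 bits/symbol

Repeatedly combine the two least-probable nodes; the expected code length is the sum of the merged weights.
merge 7/100 + 9/100 → 4/25
merge 1/10 + 1/10 → 1/5
merge 3/20 + 3/20 → 3/10
merge 4/25 + 4/25 → 8/25
merge 9/50 + 1/5 → 19/50
merge 3/10 + 8/25 → 31/50
merge 19/50 + 31/50 → 1
L = 4/25 + 1/5 + 3/10 + 8/25 + 19/50 + 31/50 + 1 = 149/50 = 2.98 bits/symbol.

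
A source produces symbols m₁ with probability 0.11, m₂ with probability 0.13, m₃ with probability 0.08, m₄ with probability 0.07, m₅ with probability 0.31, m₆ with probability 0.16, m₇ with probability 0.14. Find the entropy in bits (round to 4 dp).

H = −Σ pᵢ log₂ pᵢ.
−0.11·log₂(0.11) = 0.3503
−0.13·log₂(0.13) = 0.3826
−0.08·log₂(0.08) = 0.2915
−0.07·log₂(0.07) = 0.2686
−0.31·log₂(0.31) = 0.5238
−0.16·log₂(0.16) = 0.4230
−0.14·log₂(0.14) = 0.3971
Sum ≈ 2.6369 → 2.6369 bits.

2.6369 bits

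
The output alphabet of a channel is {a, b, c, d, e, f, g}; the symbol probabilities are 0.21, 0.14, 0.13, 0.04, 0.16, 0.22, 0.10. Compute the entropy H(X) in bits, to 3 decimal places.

2.674 bits

H = −Σ pᵢ log₂ pᵢ.
−0.21·log₂(0.21) = 0.4728
−0.14·log₂(0.14) = 0.3971
−0.13·log₂(0.13) = 0.3826
−0.04·log₂(0.04) = 0.1858
−0.16·log₂(0.16) = 0.4230
−0.22·log₂(0.22) = 0.4806
−0.10·log₂(0.10) = 0.3322
Sum ≈ 2.6741 → 2.674 bits.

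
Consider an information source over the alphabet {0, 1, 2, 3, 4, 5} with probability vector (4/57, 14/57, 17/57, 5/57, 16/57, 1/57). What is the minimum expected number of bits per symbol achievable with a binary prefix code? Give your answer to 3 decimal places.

Repeatedly combine the two least-probable nodes; the expected code length is the sum of the merged weights.
merge 1/57 + 4/57 → 5/57
merge 5/57 + 5/57 → 10/57
merge 10/57 + 14/57 → 8/19
merge 16/57 + 17/57 → 11/19
merge 8/19 + 11/19 → 1
L = 5/57 + 10/57 + 8/19 + 11/19 + 1 = 43/19 ≈ 2.263 bits/symbol.

2.263 bits/symbol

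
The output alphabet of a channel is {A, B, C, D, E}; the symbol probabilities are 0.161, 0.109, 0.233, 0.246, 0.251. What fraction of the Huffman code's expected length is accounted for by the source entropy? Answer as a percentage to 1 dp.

99.6%

Entropy H = −Σ p log₂ p ≈ 2.2607 bits.
Huffman merges: 109/1000+161/1000→27/100; 233/1000+123/500→479/1000; 251/1000+27/100→521/1000; 479/1000+521/1000→1. L = 227/100 ≈ 2.2700.
Efficiency = H/L = 2.2607/2.2700 = 99.6%.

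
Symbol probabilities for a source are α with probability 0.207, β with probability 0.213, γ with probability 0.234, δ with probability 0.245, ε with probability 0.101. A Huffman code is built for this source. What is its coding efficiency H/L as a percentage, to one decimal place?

Entropy H = −Σ p log₂ p ≈ 2.2671 bits.
Huffman merges: 101/1000+207/1000→77/250; 213/1000+117/500→447/1000; 49/200+77/250→553/1000; 447/1000+553/1000→1. L = 577/250 ≈ 2.3080.
Efficiency = H/L = 2.2671/2.3080 = 98.2%.

98.2%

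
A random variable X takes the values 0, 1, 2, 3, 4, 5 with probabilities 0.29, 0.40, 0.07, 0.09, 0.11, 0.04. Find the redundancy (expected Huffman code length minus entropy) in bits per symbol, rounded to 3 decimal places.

0.056 bits

Entropy H = −Σ p log₂ p ≈ 2.1639 bits.
Huffman merges: 1/25+7/100→11/100; 9/100+11/100→1/5; 11/100+1/5→31/100; 29/100+31/100→3/5; 2/5+3/5→1. L = 111/50 ≈ 2.2200.
L − H = 2.2200 − 2.1639 = 0.056 bits.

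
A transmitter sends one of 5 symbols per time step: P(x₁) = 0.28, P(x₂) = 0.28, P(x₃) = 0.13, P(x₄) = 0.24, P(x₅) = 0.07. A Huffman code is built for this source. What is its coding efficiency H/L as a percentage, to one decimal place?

98.8%

Entropy H = −Σ p log₂ p ≈ 2.1738 bits.
Huffman merges: 7/100+13/100→1/5; 1/5+6/25→11/25; 7/25+7/25→14/25; 11/25+14/25→1. L = 11/5 ≈ 2.2000.
Efficiency = H/L = 2.1738/2.2000 = 98.8%.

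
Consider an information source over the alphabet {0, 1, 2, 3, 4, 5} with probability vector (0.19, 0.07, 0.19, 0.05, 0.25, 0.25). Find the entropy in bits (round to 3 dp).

2.395 bits

H = −Σ pᵢ log₂ pᵢ.
−0.19·log₂(0.19) = 0.4552
−0.07·log₂(0.07) = 0.2686
−0.19·log₂(0.19) = 0.4552
−0.05·log₂(0.05) = 0.2161
−0.25·log₂(0.25) = 0.5000
−0.25·log₂(0.25) = 0.5000
Sum ≈ 2.3951 → 2.395 bits.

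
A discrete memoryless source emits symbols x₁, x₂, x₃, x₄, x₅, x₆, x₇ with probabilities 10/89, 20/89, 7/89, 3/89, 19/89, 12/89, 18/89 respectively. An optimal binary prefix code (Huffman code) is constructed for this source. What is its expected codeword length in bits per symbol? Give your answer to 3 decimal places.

Repeatedly combine the two least-probable nodes; the expected code length is the sum of the merged weights.
merge 3/89 + 7/89 → 10/89
merge 10/89 + 10/89 → 20/89
merge 12/89 + 18/89 → 30/89
merge 19/89 + 20/89 → 39/89
merge 20/89 + 30/89 → 50/89
merge 39/89 + 50/89 → 1
L = 10/89 + 20/89 + 30/89 + 39/89 + 50/89 + 1 = 238/89 ≈ 2.674 bits/symbol.

2.674 bits/symbol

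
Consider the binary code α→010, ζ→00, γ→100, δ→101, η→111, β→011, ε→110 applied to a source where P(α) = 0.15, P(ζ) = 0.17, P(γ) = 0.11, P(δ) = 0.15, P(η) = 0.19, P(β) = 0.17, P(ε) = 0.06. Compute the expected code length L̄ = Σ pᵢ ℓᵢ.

2.83 bits/symbol

L̄ = Σ pᵢ·ℓᵢ = 0.15·3 + 0.17·2 + 0.11·3 + 0.15·3 + 0.19·3 + 0.17·3 + 0.06·3 = 2.83 bits/symbol.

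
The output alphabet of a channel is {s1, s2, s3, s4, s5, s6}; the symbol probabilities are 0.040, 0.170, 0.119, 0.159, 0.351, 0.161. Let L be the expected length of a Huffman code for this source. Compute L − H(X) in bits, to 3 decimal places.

0.095 bits

Entropy H = −Σ p log₂ p ≈ 2.3620 bits.
Huffman merges: 1/25+119/1000→159/1000; 159/1000+159/1000→159/500; 161/1000+17/100→331/1000; 159/500+331/1000→649/1000; 351/1000+649/1000→1. L = 2457/1000 ≈ 2.4570.
L − H = 2.4570 − 2.3620 = 0.095 bits.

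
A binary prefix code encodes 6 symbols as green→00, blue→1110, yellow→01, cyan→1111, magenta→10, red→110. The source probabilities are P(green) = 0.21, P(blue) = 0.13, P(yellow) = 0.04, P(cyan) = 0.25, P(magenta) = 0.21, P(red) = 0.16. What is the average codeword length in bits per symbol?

L̄ = Σ pᵢ·ℓᵢ = 0.21·2 + 0.13·4 + 0.04·2 + 0.25·4 + 0.21·2 + 0.16·3 = 2.92 bits/symbol.

2.92 bits/symbol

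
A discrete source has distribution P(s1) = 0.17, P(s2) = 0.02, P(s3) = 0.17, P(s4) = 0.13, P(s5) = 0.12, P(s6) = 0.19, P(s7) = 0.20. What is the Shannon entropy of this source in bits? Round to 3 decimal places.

2.651 bits

H = −Σ pᵢ log₂ pᵢ.
−0.17·log₂(0.17) = 0.4346
−0.02·log₂(0.02) = 0.1129
−0.17·log₂(0.17) = 0.4346
−0.13·log₂(0.13) = 0.3826
−0.12·log₂(0.12) = 0.3671
−0.19·log₂(0.19) = 0.4552
−0.20·log₂(0.20) = 0.4644
Sum ≈ 2.6514 → 2.651 bits.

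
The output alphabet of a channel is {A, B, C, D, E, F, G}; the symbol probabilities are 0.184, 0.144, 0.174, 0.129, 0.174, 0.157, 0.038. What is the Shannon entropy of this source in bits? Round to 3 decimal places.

H = −Σ pᵢ log₂ pᵢ.
−0.184·log₂(0.184) = 0.4494
−0.144·log₂(0.144) = 0.4026
−0.174·log₂(0.174) = 0.4390
−0.129·log₂(0.129) = 0.3811
−0.174·log₂(0.174) = 0.4390
−0.157·log₂(0.157) = 0.4194
−0.038·log₂(0.038) = 0.1793
Sum ≈ 2.7097 → 2.710 bits.

2.710 bits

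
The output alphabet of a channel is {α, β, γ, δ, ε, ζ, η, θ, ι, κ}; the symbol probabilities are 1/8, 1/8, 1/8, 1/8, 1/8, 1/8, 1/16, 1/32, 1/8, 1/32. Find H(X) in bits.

3.1875 bits

Each probability is a power of 1/2, so log₂(1/p) is an integer.
H = Σ p·log₂(1/p) = 1/8·3 + 1/8·3 + 1/8·3 + 1/8·3 + 1/8·3 + 1/8·3 + 1/16·4 + 1/32·5 + 1/8·3 + 1/32·5 = 3.1875 bits.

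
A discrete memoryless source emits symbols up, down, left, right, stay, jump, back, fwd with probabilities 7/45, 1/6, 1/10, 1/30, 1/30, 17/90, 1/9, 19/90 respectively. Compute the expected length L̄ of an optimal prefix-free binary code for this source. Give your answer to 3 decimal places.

2.833 bits/symbol

Repeatedly combine the two least-probable nodes; the expected code length is the sum of the merged weights.
merge 1/30 + 1/30 → 1/15
merge 1/15 + 1/10 → 1/6
merge 1/9 + 7/45 → 4/15
merge 1/6 + 1/6 → 1/3
merge 17/90 + 19/90 → 2/5
merge 4/15 + 1/3 → 3/5
merge 2/5 + 3/5 → 1
L = 1/15 + 1/6 + 4/15 + 1/3 + 2/5 + 3/5 + 1 = 17/6 ≈ 2.833 bits/symbol.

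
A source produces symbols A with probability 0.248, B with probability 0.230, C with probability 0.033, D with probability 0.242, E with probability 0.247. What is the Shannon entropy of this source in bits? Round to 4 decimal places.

2.1426 bits

H = −Σ pᵢ log₂ pᵢ.
−0.248·log₂(0.248) = 0.4989
−0.230·log₂(0.230) = 0.4877
−0.033·log₂(0.033) = 0.1624
−0.242·log₂(0.242) = 0.4954
−0.247·log₂(0.247) = 0.4983
Sum ≈ 2.1426 → 2.1426 bits.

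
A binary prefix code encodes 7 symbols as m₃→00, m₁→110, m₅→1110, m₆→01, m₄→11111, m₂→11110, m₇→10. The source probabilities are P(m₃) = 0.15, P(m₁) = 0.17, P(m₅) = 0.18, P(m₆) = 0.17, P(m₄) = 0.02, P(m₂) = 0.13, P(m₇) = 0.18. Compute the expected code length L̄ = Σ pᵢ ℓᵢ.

2.98 bits/symbol

L̄ = Σ pᵢ·ℓᵢ = 0.15·2 + 0.17·3 + 0.18·4 + 0.17·2 + 0.02·5 + 0.13·5 + 0.18·2 = 2.98 bits/symbol.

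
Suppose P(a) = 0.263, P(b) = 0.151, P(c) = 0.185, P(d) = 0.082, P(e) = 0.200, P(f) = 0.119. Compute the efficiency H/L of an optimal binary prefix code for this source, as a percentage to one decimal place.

98.3%

Entropy H = −Σ p log₂ p ≈ 2.4947 bits.
Huffman merges: 41/500+119/1000→201/1000; 151/1000+37/200→42/125; 1/5+201/1000→401/1000; 263/1000+42/125→599/1000; 401/1000+599/1000→1. L = 2537/1000 ≈ 2.5370.
Efficiency = H/L = 2.4947/2.5370 = 98.3%.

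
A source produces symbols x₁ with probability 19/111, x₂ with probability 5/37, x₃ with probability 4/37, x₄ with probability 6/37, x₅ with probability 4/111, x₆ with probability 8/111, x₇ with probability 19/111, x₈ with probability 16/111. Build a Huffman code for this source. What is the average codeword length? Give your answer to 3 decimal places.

Repeatedly combine the two least-probable nodes; the expected code length is the sum of the merged weights.
merge 4/111 + 8/111 → 4/37
merge 4/37 + 4/37 → 8/37
merge 5/37 + 16/111 → 31/111
merge 6/37 + 19/111 → 1/3
merge 19/111 + 8/37 → 43/111
merge 31/111 + 1/3 → 68/111
merge 43/111 + 68/111 → 1
L = 4/37 + 8/37 + 31/111 + 1/3 + 43/111 + 68/111 + 1 = 326/111 ≈ 2.937 bits/symbol.

2.937 bits/symbol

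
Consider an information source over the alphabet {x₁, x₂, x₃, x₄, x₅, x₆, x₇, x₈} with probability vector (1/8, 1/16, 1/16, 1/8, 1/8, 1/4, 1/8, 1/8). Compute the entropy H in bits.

Each probability is a power of 1/2, so log₂(1/p) is an integer.
H = Σ p·log₂(1/p) = 1/8·3 + 1/16·4 + 1/16·4 + 1/8·3 + 1/8·3 + 1/4·2 + 1/8·3 + 1/8·3 = 2.875 bits.

2.875 bits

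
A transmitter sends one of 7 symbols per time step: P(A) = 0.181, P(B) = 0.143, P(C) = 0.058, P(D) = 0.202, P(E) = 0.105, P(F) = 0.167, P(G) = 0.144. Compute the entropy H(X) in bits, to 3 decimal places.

2.727 bits

H = −Σ pᵢ log₂ pᵢ.
−0.181·log₂(0.181) = 0.4463
−0.143·log₂(0.143) = 0.4012
−0.058·log₂(0.058) = 0.2383
−0.202·log₂(0.202) = 0.4661
−0.105·log₂(0.105) = 0.3414
−0.167·log₂(0.167) = 0.4312
−0.144·log₂(0.144) = 0.4026
Sum ≈ 2.7272 → 2.727 bits.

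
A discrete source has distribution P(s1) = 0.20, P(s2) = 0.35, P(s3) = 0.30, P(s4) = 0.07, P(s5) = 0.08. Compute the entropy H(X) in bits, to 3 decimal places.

2.076 bits

H = −Σ pᵢ log₂ pᵢ.
−0.20·log₂(0.20) = 0.4644
−0.35·log₂(0.35) = 0.5301
−0.30·log₂(0.30) = 0.5211
−0.07·log₂(0.07) = 0.2686
−0.08·log₂(0.08) = 0.2915
Sum ≈ 2.0756 → 2.076 bits.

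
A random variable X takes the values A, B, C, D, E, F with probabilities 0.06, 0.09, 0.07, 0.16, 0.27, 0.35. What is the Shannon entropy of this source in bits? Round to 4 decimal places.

H = −Σ pᵢ log₂ pᵢ.
−0.06·log₂(0.06) = 0.2435
−0.09·log₂(0.09) = 0.3127
−0.07·log₂(0.07) = 0.2686
−0.16·log₂(0.16) = 0.4230
−0.27·log₂(0.27) = 0.5100
−0.35·log₂(0.35) = 0.5301
Sum ≈ 2.2879 → 2.2879 bits.

2.2879 bits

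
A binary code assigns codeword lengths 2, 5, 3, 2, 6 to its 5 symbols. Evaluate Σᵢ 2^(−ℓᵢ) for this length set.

With common denominator 2^6 = 64: Σ 2^(−ℓᵢ) = 16/64 + 2/64 + 8/64 + 16/64 + 1/64 = 43/64 = 0.671875.

0.671875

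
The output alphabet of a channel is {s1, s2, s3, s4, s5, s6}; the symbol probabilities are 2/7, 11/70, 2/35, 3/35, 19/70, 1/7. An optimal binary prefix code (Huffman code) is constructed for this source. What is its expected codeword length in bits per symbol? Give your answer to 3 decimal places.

2.429 bits/symbol

Repeatedly combine the two least-probable nodes; the expected code length is the sum of the merged weights.
merge 2/35 + 3/35 → 1/7
merge 1/7 + 1/7 → 2/7
merge 11/70 + 19/70 → 3/7
merge 2/7 + 2/7 → 4/7
merge 3/7 + 4/7 → 1
L = 1/7 + 2/7 + 3/7 + 4/7 + 1 = 17/7 ≈ 2.429 bits/symbol.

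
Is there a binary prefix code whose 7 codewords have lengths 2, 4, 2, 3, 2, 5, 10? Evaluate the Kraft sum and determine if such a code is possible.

With common denominator 2^10 = 1024: Σ 2^(−ℓᵢ) = 256/1024 + 64/1024 + 256/1024 + 128/1024 + 256/1024 + 32/1024 + 1/1024 = 993/1024 = 0.9697265625.
Kraft's inequality requires Σ ≤ 1; here Σ = 0.9697265625 ≤ 1, so such a prefix code exists.

0.9697265625; yes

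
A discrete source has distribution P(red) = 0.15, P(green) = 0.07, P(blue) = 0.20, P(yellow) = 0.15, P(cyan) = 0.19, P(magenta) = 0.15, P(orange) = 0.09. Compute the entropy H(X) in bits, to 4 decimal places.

H = −Σ pᵢ log₂ pᵢ.
−0.15·log₂(0.15) = 0.4105
−0.07·log₂(0.07) = 0.2686
−0.20·log₂(0.20) = 0.4644
−0.15·log₂(0.15) = 0.4105
−0.19·log₂(0.19) = 0.4552
−0.15·log₂(0.15) = 0.4105
−0.09·log₂(0.09) = 0.3127
Sum ≈ 2.7325 → 2.7325 bits.

2.7325 bits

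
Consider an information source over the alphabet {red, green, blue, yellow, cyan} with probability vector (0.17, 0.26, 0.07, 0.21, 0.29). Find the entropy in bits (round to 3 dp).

H = −Σ pᵢ log₂ pᵢ.
−0.17·log₂(0.17) = 0.4346
−0.26·log₂(0.26) = 0.5053
−0.07·log₂(0.07) = 0.2686
−0.21·log₂(0.21) = 0.4728
−0.29·log₂(0.29) = 0.5179
Sum ≈ 2.1992 → 2.199 bits.

2.199 bits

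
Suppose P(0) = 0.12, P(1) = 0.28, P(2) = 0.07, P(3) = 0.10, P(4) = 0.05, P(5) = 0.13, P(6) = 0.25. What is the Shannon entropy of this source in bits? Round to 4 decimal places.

H = −Σ pᵢ log₂ pᵢ.
−0.12·log₂(0.12) = 0.3671
−0.28·log₂(0.28) = 0.5142
−0.07·log₂(0.07) = 0.2686
−0.10·log₂(0.10) = 0.3322
−0.05·log₂(0.05) = 0.2161
−0.13·log₂(0.13) = 0.3826
−0.25·log₂(0.25) = 0.5000
Sum ≈ 2.5808 → 2.5808 bits.

2.5808 bits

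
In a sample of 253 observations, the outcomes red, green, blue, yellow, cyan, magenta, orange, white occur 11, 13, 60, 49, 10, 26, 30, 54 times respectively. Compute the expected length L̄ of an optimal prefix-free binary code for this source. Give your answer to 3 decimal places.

2.767 bits/symbol

Probabilities are the counts divided by 253.
Repeatedly combine the two least-probable nodes; the expected code length is the sum of the merged weights.
merge 10/253 + 1/23 → 21/253
merge 13/253 + 21/253 → 34/253
merge 26/253 + 30/253 → 56/253
merge 34/253 + 49/253 → 83/253
merge 54/253 + 56/253 → 10/23
merge 60/253 + 83/253 → 13/23
merge 10/23 + 13/23 → 1
L = 21/253 + 34/253 + 56/253 + 83/253 + 10/23 + 13/23 + 1 = 700/253 ≈ 2.767 bits/symbol.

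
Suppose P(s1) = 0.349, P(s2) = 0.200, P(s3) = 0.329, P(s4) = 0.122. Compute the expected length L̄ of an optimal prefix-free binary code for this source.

Repeatedly combine the two least-probable nodes; the expected code length is the sum of the merged weights.
merge 61/500 + 1/5 → 161/500
merge 161/500 + 329/1000 → 651/1000
merge 349/1000 + 651/1000 → 1
L = 161/500 + 651/1000 + 1 = 1973/1000 = 1.973 bits/symbol.

1.973 bits/symbol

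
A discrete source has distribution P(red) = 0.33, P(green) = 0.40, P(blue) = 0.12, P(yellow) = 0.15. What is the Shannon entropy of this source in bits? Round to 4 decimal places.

1.8342 bits

H = −Σ pᵢ log₂ pᵢ.
−0.33·log₂(0.33) = 0.5278
−0.40·log₂(0.40) = 0.5288
−0.12·log₂(0.12) = 0.3671
−0.15·log₂(0.15) = 0.4105
Sum ≈ 1.8342 → 1.8342 bits.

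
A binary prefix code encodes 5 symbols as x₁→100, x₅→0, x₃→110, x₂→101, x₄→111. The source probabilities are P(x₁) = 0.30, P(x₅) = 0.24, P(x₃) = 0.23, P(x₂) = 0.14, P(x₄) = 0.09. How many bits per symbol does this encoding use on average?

L̄ = Σ pᵢ·ℓᵢ = 0.30·3 + 0.24·1 + 0.23·3 + 0.14·3 + 0.09·3 = 2.52 bits/symbol.

2.52 bits/symbol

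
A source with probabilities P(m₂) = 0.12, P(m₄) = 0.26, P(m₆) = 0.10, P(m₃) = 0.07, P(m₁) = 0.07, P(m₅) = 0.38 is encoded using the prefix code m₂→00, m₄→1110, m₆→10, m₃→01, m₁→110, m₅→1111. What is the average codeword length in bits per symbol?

L̄ = Σ pᵢ·ℓᵢ = 0.12·2 + 0.26·4 + 0.10·2 + 0.07·2 + 0.07·3 + 0.38·4 = 3.35 bits/symbol.

3.35 bits/symbol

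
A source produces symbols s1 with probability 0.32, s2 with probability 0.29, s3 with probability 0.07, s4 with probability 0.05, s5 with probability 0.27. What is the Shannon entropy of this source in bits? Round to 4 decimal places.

2.0386 bits

H = −Σ pᵢ log₂ pᵢ.
−0.32·log₂(0.32) = 0.5260
−0.29·log₂(0.29) = 0.5179
−0.07·log₂(0.07) = 0.2686
−0.05·log₂(0.05) = 0.2161
−0.27·log₂(0.27) = 0.5100
Sum ≈ 2.0386 → 2.0386 bits.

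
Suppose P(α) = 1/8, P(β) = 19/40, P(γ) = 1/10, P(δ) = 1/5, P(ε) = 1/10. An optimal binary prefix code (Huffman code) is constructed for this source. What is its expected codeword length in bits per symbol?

2.05 bits/symbol

Repeatedly combine the two least-probable nodes; the expected code length is the sum of the merged weights.
merge 1/10 + 1/10 → 1/5
merge 1/8 + 1/5 → 13/40
merge 1/5 + 13/40 → 21/40
merge 19/40 + 21/40 → 1
L = 1/5 + 13/40 + 21/40 + 1 = 41/20 = 2.05 bits/symbol.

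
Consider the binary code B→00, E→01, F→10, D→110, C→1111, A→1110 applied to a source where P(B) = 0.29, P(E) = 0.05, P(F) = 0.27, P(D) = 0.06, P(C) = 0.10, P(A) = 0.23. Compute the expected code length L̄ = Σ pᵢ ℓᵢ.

L̄ = Σ pᵢ·ℓᵢ = 0.29·2 + 0.05·2 + 0.27·2 + 0.06·3 + 0.10·4 + 0.23·4 = 2.72 bits/symbol.

2.72 bits/symbol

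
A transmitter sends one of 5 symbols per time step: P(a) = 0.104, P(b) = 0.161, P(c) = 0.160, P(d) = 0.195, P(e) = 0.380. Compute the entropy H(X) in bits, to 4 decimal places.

2.1772 bits

H = −Σ pᵢ log₂ pᵢ.
−0.104·log₂(0.104) = 0.3396
−0.161·log₂(0.161) = 0.4242
−0.160·log₂(0.160) = 0.4230
−0.195·log₂(0.195) = 0.4599
−0.380·log₂(0.380) = 0.5305
Sum ≈ 2.1772 → 2.1772 bits.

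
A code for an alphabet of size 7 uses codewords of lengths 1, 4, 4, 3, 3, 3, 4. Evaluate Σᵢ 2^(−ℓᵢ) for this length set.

With common denominator 2^4 = 16: Σ 2^(−ℓᵢ) = 8/16 + 1/16 + 1/16 + 2/16 + 2/16 + 2/16 + 1/16 = 17/16 = 1.0625.

1.0625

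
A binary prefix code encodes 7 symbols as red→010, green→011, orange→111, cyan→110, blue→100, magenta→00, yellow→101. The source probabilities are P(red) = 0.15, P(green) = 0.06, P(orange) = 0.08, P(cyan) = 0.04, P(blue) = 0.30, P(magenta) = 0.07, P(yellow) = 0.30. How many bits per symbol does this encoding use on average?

2.93 bits/symbol

L̄ = Σ pᵢ·ℓᵢ = 0.15·3 + 0.06·3 + 0.08·3 + 0.04·3 + 0.30·3 + 0.07·2 + 0.30·3 = 2.93 bits/symbol.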